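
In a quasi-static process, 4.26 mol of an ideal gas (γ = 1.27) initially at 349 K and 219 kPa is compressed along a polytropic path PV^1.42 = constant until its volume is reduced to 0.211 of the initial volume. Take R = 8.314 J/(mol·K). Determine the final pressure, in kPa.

V₁ = nRT₁/P₁ = 4.26×8.314×349/219 = 56.4 L.
Polytropic n=1.42: T₂ = T₁(V₁/V₂)^(n−1) = 349×(4.74)^0.42 = 671 K; P₂ = P₁(V₁/V₂)^n = 2000 kPa.

2000 kPa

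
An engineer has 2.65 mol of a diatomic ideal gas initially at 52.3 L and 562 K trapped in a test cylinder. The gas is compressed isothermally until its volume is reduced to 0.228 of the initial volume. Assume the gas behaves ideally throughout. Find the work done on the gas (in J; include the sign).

18300 J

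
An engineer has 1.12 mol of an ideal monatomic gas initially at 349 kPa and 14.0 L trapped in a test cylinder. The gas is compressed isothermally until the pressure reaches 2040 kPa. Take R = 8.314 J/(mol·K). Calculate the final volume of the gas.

T₁ = P₁V₁/(nR) = 349×14.0/(1.12×8.314) = 525 K.
Isothermal: T stays 525 K; PV = const ⇒ V₂ = 2.40 L, P₂ = 2040 kPa.

2.40 L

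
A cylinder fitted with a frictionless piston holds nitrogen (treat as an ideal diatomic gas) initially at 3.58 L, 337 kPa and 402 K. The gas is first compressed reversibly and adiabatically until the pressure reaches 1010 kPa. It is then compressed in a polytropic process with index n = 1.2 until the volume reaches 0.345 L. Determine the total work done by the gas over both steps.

-4120 J

n = P₁V₁/(RT₁) = 337×3.58/(8.314×402) = 0.361 mol.
Step 1 — Adiabatic: T₂/T₁ = (P₂/P₁)^((γ−1)/γ) ⇒ T₂ = 402×(3.00)^0.286 = 550 K; V₂ = 1.63 L.
ΔU = nCvΔT = 0.361×20.8×(550−402) = 1110 J.
Q = 0 for an adiabatic process, so W = −ΔU = -1110 J.
State after step 1: P = 1010 kPa, V = 1.63 L, T = 550 K.
Step 2 — Polytropic n=1.2: T₂ = T₁(V₁/V₂)^(n−1) = 550×(4.74)^0.20 = 751 K; P₂ = P₁(V₁/V₂)^n = 6530 kPa.
W = (P₁V₁−P₂V₂)/(n−1) = (1010×1.63−6530×0.345)/0.20 = -3010 J.
ΔU = nCvΔT = 0.361×20.8×(751−550) = 1510 J.
Q = ΔU + W = -1510 J.
Net over both steps: W = -4120 J, Q = -1510 J, ΔU = 2620 J.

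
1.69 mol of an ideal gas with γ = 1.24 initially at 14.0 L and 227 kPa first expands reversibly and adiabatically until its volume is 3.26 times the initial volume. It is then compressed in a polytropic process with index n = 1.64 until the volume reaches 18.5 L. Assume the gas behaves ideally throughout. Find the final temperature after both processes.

T₁ = P₁V₁/(nR) = 227×14.0/(1.69×8.314) = 226 K.
Step 1 — Adiabatic: TV^(γ−1) = const ⇒ T₂ = 226×(0.307)^0.240 = 170 K; PV^γ = const ⇒ P₂ = 52.4 kPa.
ΔU = nCvΔT = 1.69×34.6×(170−226) = -3270 J.
Q = 0 for an adiabatic process, so W = −ΔU = 3270 J.
State after step 1: P = 52.4 kPa, V = 45.6 L, T = 170 K.
Step 2 — Polytropic n=1.64: T₂ = T₁(V₁/V₂)^(n−1) = 170×(2.47)^0.64 = 304 K; P₂ = P₁(V₁/V₂)^n = 231 kPa.
W = (P₁V₁−P₂V₂)/(n−1) = (52.4×45.6−231×18.5)/0.64 = -2930 J.
ΔU = nCvΔT = 1.69×34.6×(304−170) = 7800 J.
Q = ΔU + W = 4880 J.
Net over both steps: W = 344 J, Q = 4880 J, ΔU = 4530 J.

304 K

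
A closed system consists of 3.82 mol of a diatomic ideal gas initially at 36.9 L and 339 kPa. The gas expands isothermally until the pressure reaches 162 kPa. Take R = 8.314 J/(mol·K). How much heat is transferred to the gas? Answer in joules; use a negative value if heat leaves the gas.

9240 J

T₁ = P₁V₁/(nR) = 339×36.9/(3.82×8.314) = 394 K.
Isothermal: T stays 394 K; PV = const ⇒ V₂ = 77.2 L, P₂ = 162 kPa.
ΔU = 0 (ideal gas, T constant).
W = nRT ln(V₂/V₁) = 3.82×8.314×394×ln(2.09) = 9240 J.
Q = ΔU + W = 9240 J.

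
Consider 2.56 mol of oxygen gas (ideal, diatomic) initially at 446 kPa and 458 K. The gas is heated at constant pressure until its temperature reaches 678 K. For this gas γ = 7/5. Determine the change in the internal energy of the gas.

V₁ = nRT₁/P₁ = 2.56×8.314×458/446 = 21.9 L.
Isobaric: P stays 446 kPa; V/T = const ⇒ T₂ = 678 K, V₂ = 32.4 L.
For an ideal gas ΔU = nCvΔT with Cv = (5/2)R = 20.8 J/(mol·K).
ΔU = 2.56×20.8×(678−458) = 11700 J.

11700 J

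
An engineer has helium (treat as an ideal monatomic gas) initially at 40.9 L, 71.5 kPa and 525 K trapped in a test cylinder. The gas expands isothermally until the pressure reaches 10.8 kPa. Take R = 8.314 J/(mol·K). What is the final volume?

271 L

Isothermal: T stays 525 K; PV = const ⇒ V₂ = 271 L, P₂ = 10.8 kPa.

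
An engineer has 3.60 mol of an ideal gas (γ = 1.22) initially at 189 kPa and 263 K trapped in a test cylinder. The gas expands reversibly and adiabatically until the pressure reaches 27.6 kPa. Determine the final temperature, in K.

186 K

V₁ = nRT₁/P₁ = 3.60×8.314×263/189 = 41.6 L.
Adiabatic: T₂/T₁ = (P₂/P₁)^((γ−1)/γ) ⇒ T₂ = 263×(0.146)^0.180 = 186 K; V₂ = 202 L.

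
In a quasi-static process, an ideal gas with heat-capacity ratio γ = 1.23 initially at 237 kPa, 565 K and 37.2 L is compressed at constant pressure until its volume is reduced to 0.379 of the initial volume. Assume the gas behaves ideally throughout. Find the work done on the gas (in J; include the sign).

5470 J

n = P₁V₁/(RT₁) = 237×37.2/(8.314×565) = 1.88 mol.
Isobaric: P stays 237 kPa; V/T = const ⇒ T₂ = 214 K, V₂ = 14.1 L.
W = PΔV = 237×(14.1−37.2) kPa·L = -5470 J.
Work done on the gas = −W_by = 5470 J.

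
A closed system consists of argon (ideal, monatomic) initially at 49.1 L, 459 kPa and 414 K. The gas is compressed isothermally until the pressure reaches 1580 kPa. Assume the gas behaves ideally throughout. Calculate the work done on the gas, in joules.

27900 J

n = P₁V₁/(RT₁) = 459×49.1/(8.314×414) = 6.55 mol.
Isothermal: T stays 414 K; PV = const ⇒ V₂ = 14.3 L, P₂ = 1580 kPa.
W = nRT ln(V₂/V₁) = 6.55×8.314×414×ln(0.291) = -27900 J.
Work done on the gas = −W_by = 27900 J.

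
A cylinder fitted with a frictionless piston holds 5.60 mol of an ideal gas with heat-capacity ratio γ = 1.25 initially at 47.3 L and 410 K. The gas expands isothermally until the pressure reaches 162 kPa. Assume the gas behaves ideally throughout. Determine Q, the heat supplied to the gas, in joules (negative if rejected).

P₁ = nRT₁/V₁ = 5.60×8.314×410/47.3 = 404 kPa.
Isothermal: T stays 410 K; PV = const ⇒ V₂ = 118 L, P₂ = 162 kPa.
ΔU = 0 (ideal gas, T constant).
W = nRT ln(V₂/V₁) = 5.60×8.314×410×ln(2.49) = 17400 J.
Q = ΔU + W = 17400 J.

17400 J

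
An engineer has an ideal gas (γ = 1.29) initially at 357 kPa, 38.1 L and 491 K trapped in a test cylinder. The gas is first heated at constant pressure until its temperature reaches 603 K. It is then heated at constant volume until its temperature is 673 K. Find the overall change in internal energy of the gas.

17400 J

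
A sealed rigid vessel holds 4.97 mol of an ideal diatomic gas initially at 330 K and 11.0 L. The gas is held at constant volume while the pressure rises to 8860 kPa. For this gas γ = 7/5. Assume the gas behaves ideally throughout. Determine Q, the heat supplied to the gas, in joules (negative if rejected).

210000 J

P₁ = nRT₁/V₁ = 4.97×8.314×330/11.0 = 1240 kPa.
Isochoric: V stays 11.0 L; P/T = const ⇒ T₂ = 2360 K, P₂ = 8860 kPa.
W = 0 (no volume change).
ΔU = nCvΔT = 4.97×20.8×(2360−330) = 210000 J.
Q = ΔU = 210000 J.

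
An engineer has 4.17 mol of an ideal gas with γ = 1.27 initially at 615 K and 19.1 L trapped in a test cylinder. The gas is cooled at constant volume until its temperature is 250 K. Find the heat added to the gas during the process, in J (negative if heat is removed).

P₁ = nRT₁/V₁ = 4.17×8.314×615/19.1 = 1120 kPa.
Isochoric: V stays 19.1 L; P/T = const ⇒ T₂ = 250 K, P₂ = 454 kPa.
W = 0 (no volume change).
ΔU = nCvΔT = 4.17×30.8×(250−615) = -46900 J.
Q = ΔU = -46900 J.

-46900 J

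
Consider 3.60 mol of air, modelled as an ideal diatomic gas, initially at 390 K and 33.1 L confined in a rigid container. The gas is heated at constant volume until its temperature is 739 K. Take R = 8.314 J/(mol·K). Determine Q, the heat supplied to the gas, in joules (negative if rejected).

26100 J

P₁ = nRT₁/V₁ = 3.60×8.314×390/33.1 = 353 kPa.
Isochoric: V stays 33.1 L; P/T = const ⇒ T₂ = 739 K, P₂ = 668 kPa.
W = 0 (no volume change).
ΔU = nCvΔT = 3.60×20.8×(739−390) = 26100 J.
Q = ΔU = 26100 J.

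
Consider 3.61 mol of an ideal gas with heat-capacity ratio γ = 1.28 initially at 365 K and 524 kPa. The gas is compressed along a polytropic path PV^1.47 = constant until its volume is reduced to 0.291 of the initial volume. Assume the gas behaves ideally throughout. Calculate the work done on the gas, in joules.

V₁ = nRT₁/P₁ = 3.61×8.314×365/524 = 20.9 L.
Polytropic n=1.47: T₂ = T₁(V₁/V₂)^(n−1) = 365×(3.44)^0.47 = 652 K; P₂ = P₁(V₁/V₂)^n = 3220 kPa.
W = (P₁V₁−P₂V₂)/(n−1) = (524×20.9−3220×6.08)/0.47 = -18300 J.
Work done on the gas = −W_by = 18300 J.

18300 J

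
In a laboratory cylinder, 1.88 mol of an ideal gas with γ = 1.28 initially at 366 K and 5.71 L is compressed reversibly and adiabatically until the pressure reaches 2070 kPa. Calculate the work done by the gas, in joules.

P₁ = nRT₁/V₁ = 1.88×8.314×366/5.71 = 1000 kPa.
Adiabatic: T₂/T₁ = (P₂/P₁)^((γ−1)/γ) ⇒ T₂ = 366×(2.07)^0.219 = 429 K; V₂ = 3.24 L.
ΔU = nCvΔT = 1.88×29.7×(429−366) = 3510 J.
Q = 0 for an adiabatic process, so W = −ΔU = -3510 J.

-3510 J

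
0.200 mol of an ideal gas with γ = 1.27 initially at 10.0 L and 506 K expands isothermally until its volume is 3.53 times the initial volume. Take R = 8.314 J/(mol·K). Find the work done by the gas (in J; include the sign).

1060 J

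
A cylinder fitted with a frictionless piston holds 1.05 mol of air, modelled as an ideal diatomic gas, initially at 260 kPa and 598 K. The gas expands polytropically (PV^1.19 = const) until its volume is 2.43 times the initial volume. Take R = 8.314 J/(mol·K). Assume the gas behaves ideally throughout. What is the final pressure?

90.4 kPa

V₁ = nRT₁/P₁ = 1.05×8.314×598/260 = 20.1 L.
Polytropic n=1.19: T₂ = T₁(V₁/V₂)^(n−1) = 598×(0.412)^0.19 = 505 K; P₂ = P₁(V₁/V₂)^n = 90.4 kPa.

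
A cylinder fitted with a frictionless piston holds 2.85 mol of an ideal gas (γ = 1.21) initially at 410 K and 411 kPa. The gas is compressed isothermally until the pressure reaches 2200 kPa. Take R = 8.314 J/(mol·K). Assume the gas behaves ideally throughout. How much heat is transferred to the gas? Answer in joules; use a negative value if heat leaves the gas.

V₁ = nRT₁/P₁ = 2.85×8.314×410/411 = 23.6 L.
Isothermal: T stays 410 K; PV = const ⇒ V₂ = 4.42 L, P₂ = 2200 kPa.
ΔU = 0 (ideal gas, T constant).
W = nRT ln(V₂/V₁) = 2.85×8.314×410×ln(0.187) = -16300 J.
Q = ΔU + W = -16300 J.

-16300 J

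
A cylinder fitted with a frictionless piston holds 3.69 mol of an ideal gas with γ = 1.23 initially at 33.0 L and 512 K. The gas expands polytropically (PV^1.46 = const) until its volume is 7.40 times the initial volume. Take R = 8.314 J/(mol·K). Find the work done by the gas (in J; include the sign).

20500 J

P₁ = nRT₁/V₁ = 3.69×8.314×512/33.0 = 476 kPa.
Polytropic n=1.46: T₂ = T₁(V₁/V₂)^(n−1) = 512×(0.135)^0.46 = 204 K; P₂ = P₁(V₁/V₂)^n = 25.6 kPa.
W = (P₁V₁−P₂V₂)/(n−1) = (476×33.0−25.6×244)/0.46 = 20500 J.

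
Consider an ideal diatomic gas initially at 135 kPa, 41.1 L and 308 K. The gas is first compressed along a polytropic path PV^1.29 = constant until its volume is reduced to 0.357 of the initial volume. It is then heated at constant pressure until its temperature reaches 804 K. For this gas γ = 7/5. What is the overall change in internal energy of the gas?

22300 J

n = P₁V₁/(RT₁) = 135×41.1/(8.314×308) = 2.17 mol.
Step 1 — Polytropic n=1.29: T₂ = T₁(V₁/V₂)^(n−1) = 308×(2.80)^0.29 = 415 K; P₂ = P₁(V₁/V₂)^n = 510 kPa.
W = (P₁V₁−P₂V₂)/(n−1) = (135×41.1−510×14.7)/0.29 = -6660 J.
ΔU = nCvΔT = 2.17×20.8×(415−308) = 4830 J.
Q = ΔU + W = -1830 J.
State after step 1: P = 510 kPa, V = 14.7 L, T = 415 K.
Step 2 — Isobaric: P stays 510 kPa; V/T = const ⇒ T₂ = 804 K, V₂ = 28.4 L.
W = PΔV = 510×(28.4−14.7) kPa·L = 7000 J.
ΔU = nCvΔT = 2.17×20.8×(804−415) = 17500 J.
Q = ΔU + W = nCpΔT = 24500 J.
Net over both steps: W = 343 J, Q = 22700 J, ΔU = 22300 J.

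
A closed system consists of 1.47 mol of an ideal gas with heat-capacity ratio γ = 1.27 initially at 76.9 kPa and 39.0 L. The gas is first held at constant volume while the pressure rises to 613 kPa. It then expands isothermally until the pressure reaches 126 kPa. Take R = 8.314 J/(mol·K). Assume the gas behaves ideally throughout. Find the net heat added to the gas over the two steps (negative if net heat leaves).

T₁ = P₁V₁/(nR) = 76.9×39.0/(1.47×8.314) = 245 K.
Step 1 — Isochoric: V stays 39.0 L; P/T = const ⇒ T₂ = 1960 K, P₂ = 613 kPa.
W = 0 (no volume change).
ΔU = nCvΔT = 1.47×30.8×(1960−245) = 77400 J.
Q = ΔU = 77400 J.
State after step 1: P = 613 kPa, V = 39.0 L, T = 1960 K.
Step 2 — Isothermal: T stays 1960 K; PV = const ⇒ V₂ = 190 L, P₂ = 126 kPa.
ΔU = 0 (ideal gas, T constant).
W = nRT ln(V₂/V₁) = 1.47×8.314×1960×ln(4.87) = 37800 J.
Q = ΔU + W = 37800 J.
Net over both steps: W = 37800 J, Q = 115000 J, ΔU = 77400 J.

115000 J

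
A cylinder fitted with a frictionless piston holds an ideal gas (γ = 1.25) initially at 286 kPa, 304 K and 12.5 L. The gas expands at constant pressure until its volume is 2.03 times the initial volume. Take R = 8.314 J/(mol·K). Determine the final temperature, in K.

617 K

Isobaric: P stays 286 kPa; V/T = const ⇒ T₂ = 617 K, V₂ = 25.4 L.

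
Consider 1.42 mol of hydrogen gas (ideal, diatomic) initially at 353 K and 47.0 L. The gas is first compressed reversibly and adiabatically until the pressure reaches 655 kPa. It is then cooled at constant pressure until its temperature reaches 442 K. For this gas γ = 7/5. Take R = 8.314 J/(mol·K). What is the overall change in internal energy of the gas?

P₁ = nRT₁/V₁ = 1.42×8.314×353/47.0 = 88.7 kPa.
Step 1 — Adiabatic: T₂/T₁ = (P₂/P₁)^((γ−1)/γ) ⇒ T₂ = 353×(7.39)^0.286 = 625 K; V₂ = 11.3 L.
ΔU = nCvΔT = 1.42×20.8×(625−353) = 8030 J.
Q = 0 for an adiabatic process, so W = −ΔU = -8030 J.
State after step 1: P = 655 kPa, V = 11.3 L, T = 625 K.
Step 2 — Isobaric: P stays 655 kPa; V/T = const ⇒ T₂ = 442 K, V₂ = 7.97 L.
W = PΔV = 655×(7.97−11.3) kPa·L = -2160 J.
ΔU = nCvΔT = 1.42×20.8×(442−625) = -5400 J.
Q = ΔU + W = nCpΔT = -7560 J.
Net over both steps: W = -10200 J, Q = -7560 J, ΔU = 2630 J.

2630 J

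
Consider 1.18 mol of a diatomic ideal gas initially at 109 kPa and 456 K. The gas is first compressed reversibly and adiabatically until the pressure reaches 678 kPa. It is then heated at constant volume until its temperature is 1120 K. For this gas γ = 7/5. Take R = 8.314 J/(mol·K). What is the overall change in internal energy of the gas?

16300 J

V₁ = nRT₁/P₁ = 1.18×8.314×456/109 = 41.0 L.
Step 1 — Adiabatic: T₂/T₁ = (P₂/P₁)^((γ−1)/γ) ⇒ T₂ = 456×(6.22)^0.286 = 769 K; V₂ = 11.1 L.
ΔU = nCvΔT = 1.18×20.8×(769−456) = 7670 J.
Q = 0 for an adiabatic process, so W = −ΔU = -7670 J.
State after step 1: P = 678 kPa, V = 11.1 L, T = 769 K.
Step 2 — Isochoric: V stays 11.1 L; P/T = const ⇒ T₂ = 1120 K, P₂ = 988 kPa.
W = 0 (no volume change).
ΔU = nCvΔT = 1.18×20.8×(1120−769) = 8620 J.
Q = ΔU = 8620 J.
Net over both steps: W = -7670 J, Q = 8620 J, ΔU = 16300 J.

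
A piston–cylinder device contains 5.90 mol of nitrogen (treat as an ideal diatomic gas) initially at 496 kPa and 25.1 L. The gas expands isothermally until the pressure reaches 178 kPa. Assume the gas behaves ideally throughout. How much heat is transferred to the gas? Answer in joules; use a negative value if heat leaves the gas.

12800 J

T₁ = P₁V₁/(nR) = 496×25.1/(5.90×8.314) = 254 K.
Isothermal: T stays 254 K; PV = const ⇒ V₂ = 69.9 L, P₂ = 178 kPa.
ΔU = 0 (ideal gas, T constant).
W = nRT ln(V₂/V₁) = 5.90×8.314×254×ln(2.79) = 12800 J.
Q = ΔU + W = 12800 J.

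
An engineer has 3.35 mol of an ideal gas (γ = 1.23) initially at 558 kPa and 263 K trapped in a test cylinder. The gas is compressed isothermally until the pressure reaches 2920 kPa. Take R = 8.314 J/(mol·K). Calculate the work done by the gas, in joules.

V₁ = nRT₁/P₁ = 3.35×8.314×263/558 = 13.1 L.
Isothermal: T stays 263 K; PV = const ⇒ V₂ = 2.51 L, P₂ = 2920 kPa.
W = nRT ln(V₂/V₁) = 3.35×8.314×263×ln(0.191) = -12100 J.

-12100 J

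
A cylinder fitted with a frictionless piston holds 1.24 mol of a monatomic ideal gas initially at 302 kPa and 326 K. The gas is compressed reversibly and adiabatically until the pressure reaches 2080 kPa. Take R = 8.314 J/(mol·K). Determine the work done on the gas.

V₁ = nRT₁/P₁ = 1.24×8.314×326/302 = 11.1 L.
Adiabatic: T₂/T₁ = (P₂/P₁)^((γ−1)/γ) ⇒ T₂ = 326×(6.89)^0.400 = 705 K; V₂ = 3.50 L.
ΔU = nCvΔT = 1.24×12.5×(705−326) = 5870 J.
Q = 0 for an adiabatic process, so W = −ΔU = -5870 J.
Work done on the gas = −W_by = 5870 J.

5870 J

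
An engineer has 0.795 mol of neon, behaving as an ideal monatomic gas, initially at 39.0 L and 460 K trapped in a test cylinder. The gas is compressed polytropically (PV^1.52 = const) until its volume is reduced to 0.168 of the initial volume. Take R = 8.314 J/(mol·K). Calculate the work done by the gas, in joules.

P₁ = nRT₁/V₁ = 0.795×8.314×460/39.0 = 78.0 kPa.
Polytropic n=1.52: T₂ = T₁(V₁/V₂)^(n−1) = 460×(5.95)^0.52 = 1160 K; P₂ = P₁(V₁/V₂)^n = 1170 kPa.
W = (P₁V₁−P₂V₂)/(n−1) = (78.0×39.0−1170×6.55)/0.52 = -8940 J.

-8940 J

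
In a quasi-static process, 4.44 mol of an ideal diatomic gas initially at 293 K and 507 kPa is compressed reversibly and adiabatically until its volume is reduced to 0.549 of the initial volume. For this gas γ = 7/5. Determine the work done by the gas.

-7330 J

V₁ = nRT₁/P₁ = 4.44×8.314×293/507 = 21.3 L.
Adiabatic: TV^(γ−1) = const ⇒ T₂ = 293×(1.82)^0.400 = 372 K; PV^γ = const ⇒ P₂ = 1170 kPa.
ΔU = nCvΔT = 4.44×20.8×(372−293) = 7330 J.
Q = 0 for an adiabatic process, so W = −ΔU = -7330 J.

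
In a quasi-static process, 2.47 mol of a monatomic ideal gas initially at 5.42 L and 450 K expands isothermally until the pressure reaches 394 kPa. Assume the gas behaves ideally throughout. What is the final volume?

P₁ = nRT₁/V₁ = 2.47×8.314×450/5.42 = 1700 kPa.
Isothermal: T stays 450 K; PV = const ⇒ V₂ = 23.5 L, P₂ = 394 kPa.

23.5 L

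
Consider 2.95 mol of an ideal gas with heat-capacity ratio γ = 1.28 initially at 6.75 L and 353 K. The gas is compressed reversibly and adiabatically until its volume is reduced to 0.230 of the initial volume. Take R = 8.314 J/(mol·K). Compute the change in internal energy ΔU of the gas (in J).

15700 J

P₁ = nRT₁/V₁ = 2.95×8.314×353/6.75 = 1280 kPa.
Adiabatic: TV^(γ−1) = const ⇒ T₂ = 353×(4.35)^0.280 = 533 K; PV^γ = const ⇒ P₂ = 8420 kPa.
For an ideal gas ΔU = nCvΔT with Cv = R/(γ−1) = 29.7 J/(mol·K).
ΔU = 2.95×29.7×(533−353) = 15700 J.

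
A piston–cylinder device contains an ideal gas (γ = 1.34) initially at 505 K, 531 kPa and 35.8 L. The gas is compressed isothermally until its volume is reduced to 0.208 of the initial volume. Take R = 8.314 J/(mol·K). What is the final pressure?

2550 kPa

Isothermal: T stays 505 K; PV = const ⇒ V₂ = 7.45 L, P₂ = 2550 kPa.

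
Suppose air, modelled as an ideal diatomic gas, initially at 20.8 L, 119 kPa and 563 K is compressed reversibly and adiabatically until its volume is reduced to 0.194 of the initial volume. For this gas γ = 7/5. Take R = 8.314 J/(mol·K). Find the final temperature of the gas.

Adiabatic: TV^(γ−1) = const ⇒ T₂ = 563×(5.15)^0.400 = 1080 K; PV^γ = const ⇒ P₂ = 1180 kPa.

1080 K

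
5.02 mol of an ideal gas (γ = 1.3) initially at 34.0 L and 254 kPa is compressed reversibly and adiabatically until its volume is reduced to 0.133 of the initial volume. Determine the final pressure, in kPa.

3500 kPa

T₁ = P₁V₁/(nR) = 254×34.0/(5.02×8.314) = 207 K.
Adiabatic: TV^(γ−1) = const ⇒ T₂ = 207×(7.52)^0.300 = 379 K; PV^γ = const ⇒ P₂ = 3500 kPa.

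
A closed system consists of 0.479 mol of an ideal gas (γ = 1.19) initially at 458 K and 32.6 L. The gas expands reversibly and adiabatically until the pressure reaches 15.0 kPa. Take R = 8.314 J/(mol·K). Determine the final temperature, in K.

P₁ = nRT₁/V₁ = 0.479×8.314×458/32.6 = 55.9 kPa.
Adiabatic: T₂/T₁ = (P₂/P₁)^((γ−1)/γ) ⇒ T₂ = 458×(0.268)^0.160 = 371 K; V₂ = 98.5 L.

371 K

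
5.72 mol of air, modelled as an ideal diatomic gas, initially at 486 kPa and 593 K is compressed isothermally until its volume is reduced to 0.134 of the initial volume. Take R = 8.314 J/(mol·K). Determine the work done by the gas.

V₁ = nRT₁/P₁ = 5.72×8.314×593/486 = 58.0 L.
Isothermal: T stays 593 K; PV = const ⇒ V₂ = 7.78 L, P₂ = 3630 kPa.
W = nRT ln(V₂/V₁) = 5.72×8.314×593×ln(0.134) = -56700 J.

-56700 J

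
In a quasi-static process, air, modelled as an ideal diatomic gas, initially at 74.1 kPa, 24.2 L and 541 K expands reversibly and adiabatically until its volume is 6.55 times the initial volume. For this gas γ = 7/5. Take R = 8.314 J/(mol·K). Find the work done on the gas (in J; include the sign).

n = P₁V₁/(RT₁) = 74.1×24.2/(8.314×541) = 0.399 mol.
Adiabatic: TV^(γ−1) = const ⇒ T₂ = 541×(0.153)^0.400 = 255 K; PV^γ = const ⇒ P₂ = 5.33 kPa.
ΔU = nCvΔT = 0.399×20.8×(255−541) = -2370 J.
Q = 0 for an adiabatic process, so W = −ΔU = 2370 J.
Work done on the gas = −W_by = -2370 J.

-2370 J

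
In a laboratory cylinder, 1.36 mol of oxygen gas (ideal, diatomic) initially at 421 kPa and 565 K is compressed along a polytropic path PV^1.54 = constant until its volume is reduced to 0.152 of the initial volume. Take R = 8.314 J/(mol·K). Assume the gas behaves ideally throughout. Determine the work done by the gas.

V₁ = nRT₁/P₁ = 1.36×8.314×565/421 = 15.2 L.
Polytropic n=1.54: T₂ = T₁(V₁/V₂)^(n−1) = 565×(6.58)^0.54 = 1560 K; P₂ = P₁(V₁/V₂)^n = 7660 kPa.
W = (P₁V₁−P₂V₂)/(n−1) = (421×15.2−7660×2.31)/0.54 = -20900 J.

-20900 J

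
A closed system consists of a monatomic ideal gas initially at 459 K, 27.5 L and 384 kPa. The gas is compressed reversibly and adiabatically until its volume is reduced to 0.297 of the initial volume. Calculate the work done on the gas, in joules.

19700 J

n = P₁V₁/(RT₁) = 384×27.5/(8.314×459) = 2.77 mol.
Adiabatic: TV^(γ−1) = const ⇒ T₂ = 459×(3.37)^0.667 = 1030 K; PV^γ = const ⇒ P₂ = 2900 kPa.
ΔU = nCvΔT = 2.77×12.5×(1030−459) = 19700 J.
Q = 0 for an adiabatic process, so W = −ΔU = -19700 J.
Work done on the gas = −W_by = 19700 J.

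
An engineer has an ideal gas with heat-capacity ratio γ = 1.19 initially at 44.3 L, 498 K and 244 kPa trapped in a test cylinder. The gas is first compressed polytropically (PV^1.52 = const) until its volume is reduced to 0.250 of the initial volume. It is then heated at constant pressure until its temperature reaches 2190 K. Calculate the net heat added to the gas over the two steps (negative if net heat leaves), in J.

197000 J

n = P₁V₁/(RT₁) = 244×44.3/(8.314×498) = 2.61 mol.
Step 1 — Polytropic n=1.52: T₂ = T₁(V₁/V₂)^(n−1) = 498×(4.00)^0.52 = 1020 K; P₂ = P₁(V₁/V₂)^n = 2010 kPa.
W = (P₁V₁−P₂V₂)/(n−1) = (244×44.3−2010×11.1)/0.52 = -22000 J.
ΔU = nCvΔT = 2.61×43.8×(1020−498) = 60100 J.
Q = ΔU + W = 38100 J.
State after step 1: P = 2010 kPa, V = 11.1 L, T = 1020 K.
Step 2 — Isobaric: P stays 2010 kPa; V/T = const ⇒ T₂ = 2190 K, V₂ = 23.7 L.
W = PΔV = 2010×(23.7−11.1) kPa·L = 25300 J.
ΔU = nCvΔT = 2.61×43.8×(2190−1020) = 133000 J.
Q = ΔU + W = nCpΔT = 159000 J.
Net over both steps: W = 3350 J, Q = 197000 J, ΔU = 193000 J.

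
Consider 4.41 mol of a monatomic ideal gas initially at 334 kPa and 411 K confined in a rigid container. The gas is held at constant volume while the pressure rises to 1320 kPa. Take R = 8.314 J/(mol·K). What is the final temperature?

V₁ = nRT₁/P₁ = 4.41×8.314×411/334 = 45.1 L.
Isochoric: V stays 45.1 L; P/T = const ⇒ T₂ = 1620 K, P₂ = 1320 kPa.

1620 K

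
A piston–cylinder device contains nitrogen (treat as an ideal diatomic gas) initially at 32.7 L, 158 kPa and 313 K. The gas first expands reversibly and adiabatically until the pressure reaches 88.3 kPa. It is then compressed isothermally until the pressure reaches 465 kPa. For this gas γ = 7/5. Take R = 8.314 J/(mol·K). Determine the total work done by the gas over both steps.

-5290 J

n = P₁V₁/(RT₁) = 158×32.7/(8.314×313) = 1.99 mol.
Step 1 — Adiabatic: T₂/T₁ = (P₂/P₁)^((γ−1)/γ) ⇒ T₂ = 313×(0.559)^0.286 = 265 K; V₂ = 49.6 L.
ΔU = nCvΔT = 1.99×20.8×(265−313) = -1980 J.
Q = 0 for an adiabatic process, so W = −ΔU = 1980 J.
State after step 1: P = 88.3 kPa, V = 49.6 L, T = 265 K.
Step 2 — Isothermal: T stays 265 K; PV = const ⇒ V₂ = 9.41 L, P₂ = 465 kPa.
ΔU = 0 (ideal gas, T constant).
W = nRT ln(V₂/V₁) = 1.99×8.314×265×ln(0.190) = -7270 J.
Q = ΔU + W = -7270 J.
Net over both steps: W = -5290 J, Q = -7270 J, ΔU = -1980 J.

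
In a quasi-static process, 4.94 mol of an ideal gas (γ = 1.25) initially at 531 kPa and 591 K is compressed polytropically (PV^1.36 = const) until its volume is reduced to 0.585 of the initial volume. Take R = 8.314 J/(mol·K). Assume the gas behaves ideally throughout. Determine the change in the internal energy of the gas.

V₁ = nRT₁/P₁ = 4.94×8.314×591/531 = 45.7 L.
Polytropic n=1.36: T₂ = T₁(V₁/V₂)^(n−1) = 591×(1.71)^0.36 = 717 K; P₂ = P₁(V₁/V₂)^n = 1100 kPa.
For an ideal gas ΔU = nCvΔT with Cv = R/(γ−1) = 33.3 J/(mol·K).
ΔU = 4.94×33.3×(717−591) = 20700 J.

20700 J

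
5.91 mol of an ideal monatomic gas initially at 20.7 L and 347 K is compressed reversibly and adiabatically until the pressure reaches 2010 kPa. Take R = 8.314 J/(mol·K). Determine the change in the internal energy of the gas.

P₁ = nRT₁/V₁ = 5.91×8.314×347/20.7 = 824 kPa.
Adiabatic: T₂/T₁ = (P₂/P₁)^((γ−1)/γ) ⇒ T₂ = 347×(2.44)^0.400 = 496 K; V₂ = 12.1 L.
For an ideal gas ΔU = nCvΔT with Cv = (3/2)R = 12.5 J/(mol·K).
ΔU = 5.91×12.5×(496−347) = 11000 J.

11000 J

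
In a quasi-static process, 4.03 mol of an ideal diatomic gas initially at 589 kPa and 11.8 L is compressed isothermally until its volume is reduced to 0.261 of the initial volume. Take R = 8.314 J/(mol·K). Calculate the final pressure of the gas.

2260 kPa

T₁ = P₁V₁/(nR) = 589×11.8/(4.03×8.314) = 207 K.
Isothermal: T stays 207 K; PV = const ⇒ V₂ = 3.08 L, P₂ = 2260 kPa.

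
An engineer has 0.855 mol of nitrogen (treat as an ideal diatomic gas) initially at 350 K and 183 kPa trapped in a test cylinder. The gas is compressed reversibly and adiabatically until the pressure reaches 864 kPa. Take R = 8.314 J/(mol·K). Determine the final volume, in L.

4.49 L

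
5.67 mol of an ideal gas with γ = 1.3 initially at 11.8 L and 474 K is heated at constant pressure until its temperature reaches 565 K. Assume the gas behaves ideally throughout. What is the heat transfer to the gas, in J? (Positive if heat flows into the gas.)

18600 J

P₁ = nRT₁/V₁ = 5.67×8.314×474/11.8 = 1890 kPa.
Isobaric: P stays 1890 kPa; V/T = const ⇒ T₂ = 565 K, V₂ = 14.1 L.
W = PΔV = 1890×(14.1−11.8) kPa·L = 4290 J.
ΔU = nCvΔT = 5.67×27.7×(565−474) = 14300 J.
Q = ΔU + W = nCpΔT = 18600 J.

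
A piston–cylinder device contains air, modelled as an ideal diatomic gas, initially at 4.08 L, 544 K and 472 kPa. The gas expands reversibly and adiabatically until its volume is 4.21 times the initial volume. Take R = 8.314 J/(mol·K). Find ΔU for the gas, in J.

-2110 J

n = P₁V₁/(RT₁) = 472×4.08/(8.314×544) = 0.426 mol.
Adiabatic: TV^(γ−1) = const ⇒ T₂ = 544×(0.238)^0.400 = 306 K; PV^γ = const ⇒ P₂ = 63.1 kPa.
For an ideal gas ΔU = nCvΔT with Cv = (5/2)R = 20.8 J/(mol·K).
ΔU = 0.426×20.8×(306−544) = -2110 J.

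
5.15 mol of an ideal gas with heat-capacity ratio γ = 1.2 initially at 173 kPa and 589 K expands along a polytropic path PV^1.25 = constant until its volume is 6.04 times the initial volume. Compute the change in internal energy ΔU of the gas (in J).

-45700 J

V₁ = nRT₁/P₁ = 5.15×8.314×589/173 = 146 L.
Polytropic n=1.25: T₂ = T₁(V₁/V₂)^(n−1) = 589×(0.166)^0.25 = 376 K; P₂ = P₁(V₁/V₂)^n = 18.3 kPa.
For an ideal gas ΔU = nCvΔT with Cv = R/(γ−1) = 41.6 J/(mol·K).
ΔU = 5.15×41.6×(376−589) = -45700 J.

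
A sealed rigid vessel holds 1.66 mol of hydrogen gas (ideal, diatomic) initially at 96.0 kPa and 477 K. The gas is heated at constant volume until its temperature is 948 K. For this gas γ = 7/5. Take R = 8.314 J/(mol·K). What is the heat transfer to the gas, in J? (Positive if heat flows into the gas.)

16300 J

V₁ = nRT₁/P₁ = 1.66×8.314×477/96.0 = 68.6 L.
Isochoric: V stays 68.6 L; P/T = const ⇒ T₂ = 948 K, P₂ = 191 kPa.
W = 0 (no volume change).
ΔU = nCvΔT = 1.66×20.8×(948−477) = 16300 J.
Q = ΔU = 16300 J.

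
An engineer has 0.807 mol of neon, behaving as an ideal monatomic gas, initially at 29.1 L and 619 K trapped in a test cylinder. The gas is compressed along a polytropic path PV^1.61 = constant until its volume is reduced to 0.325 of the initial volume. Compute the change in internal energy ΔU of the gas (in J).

6140 J

P₁ = nRT₁/V₁ = 0.807×8.314×619/29.1 = 143 kPa.
Polytropic n=1.61: T₂ = T₁(V₁/V₂)^(n−1) = 619×(3.08)^0.61 = 1230 K; P₂ = P₁(V₁/V₂)^n = 872 kPa.
For an ideal gas ΔU = nCvΔT with Cv = (3/2)R = 12.5 J/(mol·K).
ΔU = 0.807×12.5×(1230−619) = 6140 J.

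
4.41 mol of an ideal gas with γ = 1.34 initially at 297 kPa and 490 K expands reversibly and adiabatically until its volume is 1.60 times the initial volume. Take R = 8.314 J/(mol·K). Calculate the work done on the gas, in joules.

-7800 J

V₁ = nRT₁/P₁ = 4.41×8.314×490/297 = 60.5 L.
Adiabatic: TV^(γ−1) = const ⇒ T₂ = 490×(0.625)^0.340 = 418 K; PV^γ = const ⇒ P₂ = 158 kPa.
ΔU = nCvΔT = 4.41×24.5×(418−490) = -7800 J.
Q = 0 for an adiabatic process, so W = −ΔU = 7800 J.
Work done on the gas = −W_by = -7800 J.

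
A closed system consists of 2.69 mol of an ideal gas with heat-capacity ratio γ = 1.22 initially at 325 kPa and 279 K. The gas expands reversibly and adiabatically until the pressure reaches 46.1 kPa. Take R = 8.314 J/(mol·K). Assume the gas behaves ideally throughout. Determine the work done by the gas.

V₁ = nRT₁/P₁ = 2.69×8.314×279/325 = 19.2 L.
Adiabatic: T₂/T₁ = (P₂/P₁)^((γ−1)/γ) ⇒ T₂ = 279×(0.142)^0.180 = 196 K; V₂ = 95.2 L.
ΔU = nCvΔT = 2.69×37.8×(196−279) = -8420 J.
Q = 0 for an adiabatic process, so W = −ΔU = 8420 J.

8420 J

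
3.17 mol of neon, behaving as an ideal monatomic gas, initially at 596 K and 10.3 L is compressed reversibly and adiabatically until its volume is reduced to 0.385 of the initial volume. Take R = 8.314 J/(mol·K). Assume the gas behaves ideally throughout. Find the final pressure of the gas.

P₁ = nRT₁/V₁ = 3.17×8.314×596/10.3 = 1530 kPa.
Adiabatic: TV^(γ−1) = const ⇒ T₂ = 596×(2.60)^0.667 = 1130 K; PV^γ = const ⇒ P₂ = 7480 kPa.

7480 kPa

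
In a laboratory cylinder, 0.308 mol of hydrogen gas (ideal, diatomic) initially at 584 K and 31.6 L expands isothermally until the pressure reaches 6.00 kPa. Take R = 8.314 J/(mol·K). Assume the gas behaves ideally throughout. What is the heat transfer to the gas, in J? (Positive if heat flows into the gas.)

3090 J

P₁ = nRT₁/V₁ = 0.308×8.314×584/31.6 = 47.3 kPa.
Isothermal: T stays 584 K; PV = const ⇒ V₂ = 249 L, P₂ = 6.00 kPa.
ΔU = 0 (ideal gas, T constant).
W = nRT ln(V₂/V₁) = 0.308×8.314×584×ln(7.89) = 3090 J.
Q = ΔU + W = 3090 J.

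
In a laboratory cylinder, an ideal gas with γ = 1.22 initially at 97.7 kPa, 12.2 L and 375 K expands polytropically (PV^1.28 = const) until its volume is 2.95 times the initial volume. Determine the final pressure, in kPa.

24.5 kPa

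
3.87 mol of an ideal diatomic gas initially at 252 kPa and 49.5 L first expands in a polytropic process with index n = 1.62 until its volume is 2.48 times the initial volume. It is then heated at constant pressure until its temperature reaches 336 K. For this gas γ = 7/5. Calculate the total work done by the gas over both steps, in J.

12400 J

T₁ = P₁V₁/(nR) = 252×49.5/(3.87×8.314) = 388 K.
Step 1 — Polytropic n=1.62: T₂ = T₁(V₁/V₂)^(n−1) = 388×(0.403)^0.62 = 221 K; P₂ = P₁(V₁/V₂)^n = 57.9 kPa.
W = (P₁V₁−P₂V₂)/(n−1) = (252×49.5−57.9×123)/0.62 = 8660 J.
ΔU = nCvΔT = 3.87×20.8×(221−388) = -13400 J.
Q = ΔU + W = -4760 J.
State after step 1: P = 57.9 kPa, V = 123 L, T = 221 K.
Step 2 — Isobaric: P stays 57.9 kPa; V/T = const ⇒ T₂ = 336 K, V₂ = 187 L.
W = PΔV = 57.9×(187−123) kPa·L = 3710 J.
ΔU = nCvΔT = 3.87×20.8×(336−221) = 9270 J.
Q = ΔU + W = nCpΔT = 13000 J.
Net over both steps: W = 12400 J, Q = 8210 J, ΔU = -4160 J.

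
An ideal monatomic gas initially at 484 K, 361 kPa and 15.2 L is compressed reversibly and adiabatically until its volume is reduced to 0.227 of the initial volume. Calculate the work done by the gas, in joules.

-13900 J

n = P₁V₁/(RT₁) = 361×15.2/(8.314×484) = 1.36 mol.
Adiabatic: TV^(γ−1) = const ⇒ T₂ = 484×(4.41)^0.667 = 1300 K; PV^γ = const ⇒ P₂ = 4270 kPa.
ΔU = nCvΔT = 1.36×12.5×(1300−484) = 13900 J.
Q = 0 for an adiabatic process, so W = −ΔU = -13900 J.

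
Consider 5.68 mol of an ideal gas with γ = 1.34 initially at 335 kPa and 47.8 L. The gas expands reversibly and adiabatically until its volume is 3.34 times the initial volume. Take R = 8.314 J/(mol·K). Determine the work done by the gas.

15800 J

T₁ = P₁V₁/(nR) = 335×47.8/(5.68×8.314) = 339 K.
Adiabatic: TV^(γ−1) = const ⇒ T₂ = 339×(0.299)^0.340 = 225 K; PV^γ = const ⇒ P₂ = 66.6 kPa.
ΔU = nCvΔT = 5.68×24.5×(225−339) = -15800 J.
Q = 0 for an adiabatic process, so W = −ΔU = 15800 J.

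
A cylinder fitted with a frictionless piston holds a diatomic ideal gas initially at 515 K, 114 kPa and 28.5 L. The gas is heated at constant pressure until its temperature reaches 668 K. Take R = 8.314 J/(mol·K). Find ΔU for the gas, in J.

2410 J

n = P₁V₁/(RT₁) = 114×28.5/(8.314×515) = 0.759 mol.
Isobaric: P stays 114 kPa; V/T = const ⇒ T₂ = 668 K, V₂ = 37.0 L.
For an ideal gas ΔU = nCvΔT with Cv = (5/2)R = 20.8 J/(mol·K).
ΔU = 0.759×20.8×(668−515) = 2410 J.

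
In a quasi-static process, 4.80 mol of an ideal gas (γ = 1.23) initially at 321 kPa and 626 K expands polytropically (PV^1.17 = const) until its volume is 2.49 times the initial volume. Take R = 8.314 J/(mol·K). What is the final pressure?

V₁ = nRT₁/P₁ = 4.80×8.314×626/321 = 77.8 L.
Polytropic n=1.17: T₂ = T₁(V₁/V₂)^(n−1) = 626×(0.402)^0.17 = 536 K; P₂ = P₁(V₁/V₂)^n = 110 kPa.

110 kPa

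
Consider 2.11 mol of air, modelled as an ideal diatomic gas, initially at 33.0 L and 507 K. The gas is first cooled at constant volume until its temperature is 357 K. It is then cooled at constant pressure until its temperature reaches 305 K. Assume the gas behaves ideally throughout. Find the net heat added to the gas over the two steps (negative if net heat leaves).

-9770 J

P₁ = nRT₁/V₁ = 2.11×8.314×507/33.0 = 270 kPa.
Step 1 — Isochoric: V stays 33.0 L; P/T = const ⇒ T₂ = 357 K, P₂ = 190 kPa.
W = 0 (no volume change).
ΔU = nCvΔT = 2.11×20.8×(357−507) = -6580 J.
Q = ΔU = -6580 J.
State after step 1: P = 190 kPa, V = 33.0 L, T = 357 K.
Step 2 — Isobaric: P stays 190 kPa; V/T = const ⇒ T₂ = 305 K, V₂ = 28.2 L.
W = PΔV = 190×(28.2−33.0) kPa·L = -912 J.
ΔU = nCvΔT = 2.11×20.8×(305−357) = -2280 J.
Q = ΔU + W = nCpΔT = -3190 J.
Net over both steps: W = -912 J, Q = -9770 J, ΔU = -8860 J.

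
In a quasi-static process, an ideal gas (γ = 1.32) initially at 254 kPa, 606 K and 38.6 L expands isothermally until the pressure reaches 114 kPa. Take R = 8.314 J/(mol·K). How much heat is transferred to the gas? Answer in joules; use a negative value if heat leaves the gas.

7850 J

n = P₁V₁/(RT₁) = 254×38.6/(8.314×606) = 1.95 mol.
Isothermal: T stays 606 K; PV = const ⇒ V₂ = 86.0 L, P₂ = 114 kPa.
ΔU = 0 (ideal gas, T constant).
W = nRT ln(V₂/V₁) = 1.95×8.314×606×ln(2.23) = 7850 J.
Q = ΔU + W = 7850 J.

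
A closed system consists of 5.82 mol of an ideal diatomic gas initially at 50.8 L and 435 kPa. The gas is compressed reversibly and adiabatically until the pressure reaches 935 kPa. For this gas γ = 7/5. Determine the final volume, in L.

29.4 L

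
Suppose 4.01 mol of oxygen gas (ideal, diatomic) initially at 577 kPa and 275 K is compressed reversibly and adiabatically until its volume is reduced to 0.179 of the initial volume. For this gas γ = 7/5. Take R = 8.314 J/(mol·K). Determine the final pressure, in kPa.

6410 kPa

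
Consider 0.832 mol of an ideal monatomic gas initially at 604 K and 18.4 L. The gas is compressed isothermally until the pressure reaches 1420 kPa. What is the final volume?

P₁ = nRT₁/V₁ = 0.832×8.314×604/18.4 = 227 kPa.
Isothermal: T stays 604 K; PV = const ⇒ V₂ = 2.94 L, P₂ = 1420 kPa.

2.94 L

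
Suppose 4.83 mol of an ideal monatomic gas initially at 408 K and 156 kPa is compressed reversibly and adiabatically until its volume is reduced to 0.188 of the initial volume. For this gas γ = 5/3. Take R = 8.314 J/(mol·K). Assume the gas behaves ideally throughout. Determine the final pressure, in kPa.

V₁ = nRT₁/P₁ = 4.83×8.314×408/156 = 105 L.
Adiabatic: TV^(γ−1) = const ⇒ T₂ = 408×(5.32)^0.667 = 1240 K; PV^γ = const ⇒ P₂ = 2530 kPa.

2530 kPa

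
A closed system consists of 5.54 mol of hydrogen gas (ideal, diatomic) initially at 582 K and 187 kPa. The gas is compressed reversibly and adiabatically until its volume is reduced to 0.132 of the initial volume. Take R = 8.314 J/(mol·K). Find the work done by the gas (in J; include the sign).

-83600 J

V₁ = nRT₁/P₁ = 5.54×8.314×582/187 = 143 L.
Adiabatic: TV^(γ−1) = const ⇒ T₂ = 582×(7.58)^0.400 = 1310 K; PV^γ = const ⇒ P₂ = 3180 kPa.
ΔU = nCvΔT = 5.54×20.8×(1310−582) = 83600 J.
Q = 0 for an adiabatic process, so W = −ΔU = -83600 J.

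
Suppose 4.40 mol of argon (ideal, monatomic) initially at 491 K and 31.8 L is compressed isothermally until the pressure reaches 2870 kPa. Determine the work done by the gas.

-29200 J

P₁ = nRT₁/V₁ = 4.40×8.314×491/31.8 = 565 kPa.
Isothermal: T stays 491 K; PV = const ⇒ V₂ = 6.26 L, P₂ = 2870 kPa.
W = nRT ln(V₂/V₁) = 4.40×8.314×491×ln(0.197) = -29200 J.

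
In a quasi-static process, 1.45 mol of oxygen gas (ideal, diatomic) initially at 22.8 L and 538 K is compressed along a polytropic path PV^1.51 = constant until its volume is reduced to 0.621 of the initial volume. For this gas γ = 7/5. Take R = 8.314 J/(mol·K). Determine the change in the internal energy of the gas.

4460 J

P₁ = nRT₁/V₁ = 1.45×8.314×538/22.8 = 284 kPa.
Polytropic n=1.51: T₂ = T₁(V₁/V₂)^(n−1) = 538×(1.61)^0.51 = 686 K; P₂ = P₁(V₁/V₂)^n = 584 kPa.
For an ideal gas ΔU = nCvΔT with Cv = (5/2)R = 20.8 J/(mol·K).
ΔU = 1.45×20.8×(686−538) = 4460 J.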